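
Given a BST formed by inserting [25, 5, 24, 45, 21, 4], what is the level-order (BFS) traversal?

Tree insertion order: [25, 5, 24, 45, 21, 4]
Tree (level-order array): [25, 5, 45, 4, 24, None, None, None, None, 21]
BFS from the root, enqueuing left then right child of each popped node:
  queue [25] -> pop 25, enqueue [5, 45], visited so far: [25]
  queue [5, 45] -> pop 5, enqueue [4, 24], visited so far: [25, 5]
  queue [45, 4, 24] -> pop 45, enqueue [none], visited so far: [25, 5, 45]
  queue [4, 24] -> pop 4, enqueue [none], visited so far: [25, 5, 45, 4]
  queue [24] -> pop 24, enqueue [21], visited so far: [25, 5, 45, 4, 24]
  queue [21] -> pop 21, enqueue [none], visited so far: [25, 5, 45, 4, 24, 21]
Result: [25, 5, 45, 4, 24, 21]


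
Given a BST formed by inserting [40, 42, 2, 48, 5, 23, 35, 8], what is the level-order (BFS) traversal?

Tree insertion order: [40, 42, 2, 48, 5, 23, 35, 8]
Tree (level-order array): [40, 2, 42, None, 5, None, 48, None, 23, None, None, 8, 35]
BFS from the root, enqueuing left then right child of each popped node:
  queue [40] -> pop 40, enqueue [2, 42], visited so far: [40]
  queue [2, 42] -> pop 2, enqueue [5], visited so far: [40, 2]
  queue [42, 5] -> pop 42, enqueue [48], visited so far: [40, 2, 42]
  queue [5, 48] -> pop 5, enqueue [23], visited so far: [40, 2, 42, 5]
  queue [48, 23] -> pop 48, enqueue [none], visited so far: [40, 2, 42, 5, 48]
  queue [23] -> pop 23, enqueue [8, 35], visited so far: [40, 2, 42, 5, 48, 23]
  queue [8, 35] -> pop 8, enqueue [none], visited so far: [40, 2, 42, 5, 48, 23, 8]
  queue [35] -> pop 35, enqueue [none], visited so far: [40, 2, 42, 5, 48, 23, 8, 35]
Result: [40, 2, 42, 5, 48, 23, 8, 35]


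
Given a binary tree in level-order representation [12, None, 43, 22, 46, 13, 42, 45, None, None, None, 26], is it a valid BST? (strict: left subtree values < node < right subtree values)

Level-order array: [12, None, 43, 22, 46, 13, 42, 45, None, None, None, 26]
Validate using subtree bounds (lo, hi): at each node, require lo < value < hi,
then recurse left with hi=value and right with lo=value.
Preorder trace (stopping at first violation):
  at node 12 with bounds (-inf, +inf): OK
  at node 43 with bounds (12, +inf): OK
  at node 22 with bounds (12, 43): OK
  at node 13 with bounds (12, 22): OK
  at node 42 with bounds (22, 43): OK
  at node 26 with bounds (22, 42): OK
  at node 46 with bounds (43, +inf): OK
  at node 45 with bounds (43, 46): OK
No violation found at any node.
Result: Valid BST


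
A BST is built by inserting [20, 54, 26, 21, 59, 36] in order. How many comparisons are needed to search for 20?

Search path for 20: 20
Found: True
Comparisons: 1


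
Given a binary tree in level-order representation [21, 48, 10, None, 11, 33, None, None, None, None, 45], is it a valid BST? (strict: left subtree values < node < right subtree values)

Level-order array: [21, 48, 10, None, 11, 33, None, None, None, None, 45]
Validate using subtree bounds (lo, hi): at each node, require lo < value < hi,
then recurse left with hi=value and right with lo=value.
Preorder trace (stopping at first violation):
  at node 21 with bounds (-inf, +inf): OK
  at node 48 with bounds (-inf, 21): VIOLATION
Node 48 violates its bound: not (-inf < 48 < 21).
Result: Not a valid BST


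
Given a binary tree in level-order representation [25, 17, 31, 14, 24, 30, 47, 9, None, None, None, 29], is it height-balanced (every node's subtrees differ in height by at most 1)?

Tree (level-order array): [25, 17, 31, 14, 24, 30, 47, 9, None, None, None, 29]
Definition: a tree is height-balanced if, at every node, |h(left) - h(right)| <= 1 (empty subtree has height -1).
Bottom-up per-node check:
  node 9: h_left=-1, h_right=-1, diff=0 [OK], height=0
  node 14: h_left=0, h_right=-1, diff=1 [OK], height=1
  node 24: h_left=-1, h_right=-1, diff=0 [OK], height=0
  node 17: h_left=1, h_right=0, diff=1 [OK], height=2
  node 29: h_left=-1, h_right=-1, diff=0 [OK], height=0
  node 30: h_left=0, h_right=-1, diff=1 [OK], height=1
  node 47: h_left=-1, h_right=-1, diff=0 [OK], height=0
  node 31: h_left=1, h_right=0, diff=1 [OK], height=2
  node 25: h_left=2, h_right=2, diff=0 [OK], height=3
All nodes satisfy the balance condition.
Result: Balanced


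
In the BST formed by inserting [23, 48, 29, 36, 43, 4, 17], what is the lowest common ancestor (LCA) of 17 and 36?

Tree insertion order: [23, 48, 29, 36, 43, 4, 17]
Tree (level-order array): [23, 4, 48, None, 17, 29, None, None, None, None, 36, None, 43]
In a BST, the LCA of p=17, q=36 is the first node v on the
root-to-leaf path with p <= v <= q (go left if both < v, right if both > v).
Walk from root:
  at 23: 17 <= 23 <= 36, this is the LCA
LCA = 23


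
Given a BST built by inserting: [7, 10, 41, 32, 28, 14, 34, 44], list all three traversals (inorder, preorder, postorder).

Tree insertion order: [7, 10, 41, 32, 28, 14, 34, 44]
Tree (level-order array): [7, None, 10, None, 41, 32, 44, 28, 34, None, None, 14]
Inorder (L, root, R): [7, 10, 14, 28, 32, 34, 41, 44]
Preorder (root, L, R): [7, 10, 41, 32, 28, 14, 34, 44]
Postorder (L, R, root): [14, 28, 34, 32, 44, 41, 10, 7]


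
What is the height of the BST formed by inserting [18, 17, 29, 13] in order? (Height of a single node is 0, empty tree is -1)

Insertion order: [18, 17, 29, 13]
Tree (level-order array): [18, 17, 29, 13]
Compute height bottom-up (empty subtree = -1):
  height(13) = 1 + max(-1, -1) = 0
  height(17) = 1 + max(0, -1) = 1
  height(29) = 1 + max(-1, -1) = 0
  height(18) = 1 + max(1, 0) = 2
Height = 2


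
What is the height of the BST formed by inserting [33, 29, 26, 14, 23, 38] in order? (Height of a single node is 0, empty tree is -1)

Insertion order: [33, 29, 26, 14, 23, 38]
Tree (level-order array): [33, 29, 38, 26, None, None, None, 14, None, None, 23]
Compute height bottom-up (empty subtree = -1):
  height(23) = 1 + max(-1, -1) = 0
  height(14) = 1 + max(-1, 0) = 1
  height(26) = 1 + max(1, -1) = 2
  height(29) = 1 + max(2, -1) = 3
  height(38) = 1 + max(-1, -1) = 0
  height(33) = 1 + max(3, 0) = 4
Height = 4


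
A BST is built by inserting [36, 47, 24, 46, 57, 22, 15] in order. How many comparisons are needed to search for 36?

Search path for 36: 36
Found: True
Comparisons: 1


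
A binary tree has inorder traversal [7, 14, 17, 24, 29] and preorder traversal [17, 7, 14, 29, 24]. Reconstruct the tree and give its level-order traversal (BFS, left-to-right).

Inorder:  [7, 14, 17, 24, 29]
Preorder: [17, 7, 14, 29, 24]
Algorithm: preorder visits root first, so consume preorder in order;
for each root, split the current inorder slice at that value into
left-subtree inorder and right-subtree inorder, then recurse.
Recursive splits:
  root=17; inorder splits into left=[7, 14], right=[24, 29]
  root=7; inorder splits into left=[], right=[14]
  root=14; inorder splits into left=[], right=[]
  root=29; inorder splits into left=[24], right=[]
  root=24; inorder splits into left=[], right=[]
Reconstructed level-order: [17, 7, 29, 14, 24]


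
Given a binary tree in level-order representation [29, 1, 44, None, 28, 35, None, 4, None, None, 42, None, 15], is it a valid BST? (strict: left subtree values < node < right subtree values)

Level-order array: [29, 1, 44, None, 28, 35, None, 4, None, None, 42, None, 15]
Validate using subtree bounds (lo, hi): at each node, require lo < value < hi,
then recurse left with hi=value and right with lo=value.
Preorder trace (stopping at first violation):
  at node 29 with bounds (-inf, +inf): OK
  at node 1 with bounds (-inf, 29): OK
  at node 28 with bounds (1, 29): OK
  at node 4 with bounds (1, 28): OK
  at node 15 with bounds (4, 28): OK
  at node 44 with bounds (29, +inf): OK
  at node 35 with bounds (29, 44): OK
  at node 42 with bounds (35, 44): OK
No violation found at any node.
Result: Valid BST


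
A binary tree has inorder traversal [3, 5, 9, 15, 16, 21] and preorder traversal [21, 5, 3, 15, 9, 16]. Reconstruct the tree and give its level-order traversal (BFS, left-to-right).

Inorder:  [3, 5, 9, 15, 16, 21]
Preorder: [21, 5, 3, 15, 9, 16]
Algorithm: preorder visits root first, so consume preorder in order;
for each root, split the current inorder slice at that value into
left-subtree inorder and right-subtree inorder, then recurse.
Recursive splits:
  root=21; inorder splits into left=[3, 5, 9, 15, 16], right=[]
  root=5; inorder splits into left=[3], right=[9, 15, 16]
  root=3; inorder splits into left=[], right=[]
  root=15; inorder splits into left=[9], right=[16]
  root=9; inorder splits into left=[], right=[]
  root=16; inorder splits into left=[], right=[]
Reconstructed level-order: [21, 5, 3, 15, 9, 16]


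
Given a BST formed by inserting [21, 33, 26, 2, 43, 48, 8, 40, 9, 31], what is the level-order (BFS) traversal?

Tree insertion order: [21, 33, 26, 2, 43, 48, 8, 40, 9, 31]
Tree (level-order array): [21, 2, 33, None, 8, 26, 43, None, 9, None, 31, 40, 48]
BFS from the root, enqueuing left then right child of each popped node:
  queue [21] -> pop 21, enqueue [2, 33], visited so far: [21]
  queue [2, 33] -> pop 2, enqueue [8], visited so far: [21, 2]
  queue [33, 8] -> pop 33, enqueue [26, 43], visited so far: [21, 2, 33]
  queue [8, 26, 43] -> pop 8, enqueue [9], visited so far: [21, 2, 33, 8]
  queue [26, 43, 9] -> pop 26, enqueue [31], visited so far: [21, 2, 33, 8, 26]
  queue [43, 9, 31] -> pop 43, enqueue [40, 48], visited so far: [21, 2, 33, 8, 26, 43]
  queue [9, 31, 40, 48] -> pop 9, enqueue [none], visited so far: [21, 2, 33, 8, 26, 43, 9]
  queue [31, 40, 48] -> pop 31, enqueue [none], visited so far: [21, 2, 33, 8, 26, 43, 9, 31]
  queue [40, 48] -> pop 40, enqueue [none], visited so far: [21, 2, 33, 8, 26, 43, 9, 31, 40]
  queue [48] -> pop 48, enqueue [none], visited so far: [21, 2, 33, 8, 26, 43, 9, 31, 40, 48]
Result: [21, 2, 33, 8, 26, 43, 9, 31, 40, 48]


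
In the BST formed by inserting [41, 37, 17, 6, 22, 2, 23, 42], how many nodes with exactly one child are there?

Tree built from: [41, 37, 17, 6, 22, 2, 23, 42]
Tree (level-order array): [41, 37, 42, 17, None, None, None, 6, 22, 2, None, None, 23]
Rule: These are nodes with exactly 1 non-null child.
Per-node child counts:
  node 41: 2 child(ren)
  node 37: 1 child(ren)
  node 17: 2 child(ren)
  node 6: 1 child(ren)
  node 2: 0 child(ren)
  node 22: 1 child(ren)
  node 23: 0 child(ren)
  node 42: 0 child(ren)
Matching nodes: [37, 6, 22]
Count of nodes with exactly one child: 3


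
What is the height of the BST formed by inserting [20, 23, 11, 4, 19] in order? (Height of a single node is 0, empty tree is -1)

Insertion order: [20, 23, 11, 4, 19]
Tree (level-order array): [20, 11, 23, 4, 19]
Compute height bottom-up (empty subtree = -1):
  height(4) = 1 + max(-1, -1) = 0
  height(19) = 1 + max(-1, -1) = 0
  height(11) = 1 + max(0, 0) = 1
  height(23) = 1 + max(-1, -1) = 0
  height(20) = 1 + max(1, 0) = 2
Height = 2


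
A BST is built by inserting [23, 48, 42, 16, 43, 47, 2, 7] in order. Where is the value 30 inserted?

Starting tree (level order): [23, 16, 48, 2, None, 42, None, None, 7, None, 43, None, None, None, 47]
Insertion path: 23 -> 48 -> 42
Result: insert 30 as left child of 42
Final tree (level order): [23, 16, 48, 2, None, 42, None, None, 7, 30, 43, None, None, None, None, None, 47]


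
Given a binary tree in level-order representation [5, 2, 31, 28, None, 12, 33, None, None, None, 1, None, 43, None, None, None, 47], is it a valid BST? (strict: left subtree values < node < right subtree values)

Level-order array: [5, 2, 31, 28, None, 12, 33, None, None, None, 1, None, 43, None, None, None, 47]
Validate using subtree bounds (lo, hi): at each node, require lo < value < hi,
then recurse left with hi=value and right with lo=value.
Preorder trace (stopping at first violation):
  at node 5 with bounds (-inf, +inf): OK
  at node 2 with bounds (-inf, 5): OK
  at node 28 with bounds (-inf, 2): VIOLATION
Node 28 violates its bound: not (-inf < 28 < 2).
Result: Not a valid BST


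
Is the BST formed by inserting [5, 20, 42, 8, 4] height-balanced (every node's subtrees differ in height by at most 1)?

Tree (level-order array): [5, 4, 20, None, None, 8, 42]
Definition: a tree is height-balanced if, at every node, |h(left) - h(right)| <= 1 (empty subtree has height -1).
Bottom-up per-node check:
  node 4: h_left=-1, h_right=-1, diff=0 [OK], height=0
  node 8: h_left=-1, h_right=-1, diff=0 [OK], height=0
  node 42: h_left=-1, h_right=-1, diff=0 [OK], height=0
  node 20: h_left=0, h_right=0, diff=0 [OK], height=1
  node 5: h_left=0, h_right=1, diff=1 [OK], height=2
All nodes satisfy the balance condition.
Result: Balanced


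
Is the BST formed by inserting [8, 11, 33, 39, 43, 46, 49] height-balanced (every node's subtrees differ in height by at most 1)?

Tree (level-order array): [8, None, 11, None, 33, None, 39, None, 43, None, 46, None, 49]
Definition: a tree is height-balanced if, at every node, |h(left) - h(right)| <= 1 (empty subtree has height -1).
Bottom-up per-node check:
  node 49: h_left=-1, h_right=-1, diff=0 [OK], height=0
  node 46: h_left=-1, h_right=0, diff=1 [OK], height=1
  node 43: h_left=-1, h_right=1, diff=2 [FAIL (|-1-1|=2 > 1)], height=2
  node 39: h_left=-1, h_right=2, diff=3 [FAIL (|-1-2|=3 > 1)], height=3
  node 33: h_left=-1, h_right=3, diff=4 [FAIL (|-1-3|=4 > 1)], height=4
  node 11: h_left=-1, h_right=4, diff=5 [FAIL (|-1-4|=5 > 1)], height=5
  node 8: h_left=-1, h_right=5, diff=6 [FAIL (|-1-5|=6 > 1)], height=6
Node 43 violates the condition: |-1 - 1| = 2 > 1.
Result: Not balanced


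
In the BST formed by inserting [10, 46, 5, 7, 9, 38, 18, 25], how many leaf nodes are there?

Tree built from: [10, 46, 5, 7, 9, 38, 18, 25]
Tree (level-order array): [10, 5, 46, None, 7, 38, None, None, 9, 18, None, None, None, None, 25]
Rule: A leaf has 0 children.
Per-node child counts:
  node 10: 2 child(ren)
  node 5: 1 child(ren)
  node 7: 1 child(ren)
  node 9: 0 child(ren)
  node 46: 1 child(ren)
  node 38: 1 child(ren)
  node 18: 1 child(ren)
  node 25: 0 child(ren)
Matching nodes: [9, 25]
Count of leaf nodes: 2


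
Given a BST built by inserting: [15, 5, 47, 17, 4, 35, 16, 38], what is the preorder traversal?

Tree insertion order: [15, 5, 47, 17, 4, 35, 16, 38]
Tree (level-order array): [15, 5, 47, 4, None, 17, None, None, None, 16, 35, None, None, None, 38]
Preorder traversal: [15, 5, 4, 47, 17, 16, 35, 38]


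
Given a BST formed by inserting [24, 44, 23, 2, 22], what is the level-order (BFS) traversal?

Tree insertion order: [24, 44, 23, 2, 22]
Tree (level-order array): [24, 23, 44, 2, None, None, None, None, 22]
BFS from the root, enqueuing left then right child of each popped node:
  queue [24] -> pop 24, enqueue [23, 44], visited so far: [24]
  queue [23, 44] -> pop 23, enqueue [2], visited so far: [24, 23]
  queue [44, 2] -> pop 44, enqueue [none], visited so far: [24, 23, 44]
  queue [2] -> pop 2, enqueue [22], visited so far: [24, 23, 44, 2]
  queue [22] -> pop 22, enqueue [none], visited so far: [24, 23, 44, 2, 22]
Result: [24, 23, 44, 2, 22]


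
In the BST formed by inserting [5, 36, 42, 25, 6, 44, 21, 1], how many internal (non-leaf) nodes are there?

Tree built from: [5, 36, 42, 25, 6, 44, 21, 1]
Tree (level-order array): [5, 1, 36, None, None, 25, 42, 6, None, None, 44, None, 21]
Rule: An internal node has at least one child.
Per-node child counts:
  node 5: 2 child(ren)
  node 1: 0 child(ren)
  node 36: 2 child(ren)
  node 25: 1 child(ren)
  node 6: 1 child(ren)
  node 21: 0 child(ren)
  node 42: 1 child(ren)
  node 44: 0 child(ren)
Matching nodes: [5, 36, 25, 6, 42]
Count of internal (non-leaf) nodes: 5


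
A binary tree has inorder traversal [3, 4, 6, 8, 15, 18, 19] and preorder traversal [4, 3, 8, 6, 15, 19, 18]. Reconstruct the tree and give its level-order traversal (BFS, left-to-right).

Inorder:  [3, 4, 6, 8, 15, 18, 19]
Preorder: [4, 3, 8, 6, 15, 19, 18]
Algorithm: preorder visits root first, so consume preorder in order;
for each root, split the current inorder slice at that value into
left-subtree inorder and right-subtree inorder, then recurse.
Recursive splits:
  root=4; inorder splits into left=[3], right=[6, 8, 15, 18, 19]
  root=3; inorder splits into left=[], right=[]
  root=8; inorder splits into left=[6], right=[15, 18, 19]
  root=6; inorder splits into left=[], right=[]
  root=15; inorder splits into left=[], right=[18, 19]
  root=19; inorder splits into left=[18], right=[]
  root=18; inorder splits into left=[], right=[]
Reconstructed level-order: [4, 3, 8, 6, 15, 19, 18]


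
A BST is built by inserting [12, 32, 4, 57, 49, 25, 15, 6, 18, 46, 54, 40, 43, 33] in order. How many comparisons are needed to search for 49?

Search path for 49: 12 -> 32 -> 57 -> 49
Found: True
Comparisons: 4


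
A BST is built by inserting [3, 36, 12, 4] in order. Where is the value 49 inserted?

Starting tree (level order): [3, None, 36, 12, None, 4]
Insertion path: 3 -> 36
Result: insert 49 as right child of 36
Final tree (level order): [3, None, 36, 12, 49, 4]


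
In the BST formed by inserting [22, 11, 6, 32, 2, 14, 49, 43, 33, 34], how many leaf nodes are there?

Tree built from: [22, 11, 6, 32, 2, 14, 49, 43, 33, 34]
Tree (level-order array): [22, 11, 32, 6, 14, None, 49, 2, None, None, None, 43, None, None, None, 33, None, None, 34]
Rule: A leaf has 0 children.
Per-node child counts:
  node 22: 2 child(ren)
  node 11: 2 child(ren)
  node 6: 1 child(ren)
  node 2: 0 child(ren)
  node 14: 0 child(ren)
  node 32: 1 child(ren)
  node 49: 1 child(ren)
  node 43: 1 child(ren)
  node 33: 1 child(ren)
  node 34: 0 child(ren)
Matching nodes: [2, 14, 34]
Count of leaf nodes: 3


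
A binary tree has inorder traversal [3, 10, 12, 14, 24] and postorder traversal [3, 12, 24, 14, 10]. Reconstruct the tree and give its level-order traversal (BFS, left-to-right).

Inorder:   [3, 10, 12, 14, 24]
Postorder: [3, 12, 24, 14, 10]
Algorithm: postorder visits root last, so walk postorder right-to-left;
each value is the root of the current inorder slice — split it at that
value, recurse on the right subtree first, then the left.
Recursive splits:
  root=10; inorder splits into left=[3], right=[12, 14, 24]
  root=14; inorder splits into left=[12], right=[24]
  root=24; inorder splits into left=[], right=[]
  root=12; inorder splits into left=[], right=[]
  root=3; inorder splits into left=[], right=[]
Reconstructed level-order: [10, 3, 14, 12, 24]


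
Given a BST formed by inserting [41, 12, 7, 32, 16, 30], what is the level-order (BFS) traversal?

Tree insertion order: [41, 12, 7, 32, 16, 30]
Tree (level-order array): [41, 12, None, 7, 32, None, None, 16, None, None, 30]
BFS from the root, enqueuing left then right child of each popped node:
  queue [41] -> pop 41, enqueue [12], visited so far: [41]
  queue [12] -> pop 12, enqueue [7, 32], visited so far: [41, 12]
  queue [7, 32] -> pop 7, enqueue [none], visited so far: [41, 12, 7]
  queue [32] -> pop 32, enqueue [16], visited so far: [41, 12, 7, 32]
  queue [16] -> pop 16, enqueue [30], visited so far: [41, 12, 7, 32, 16]
  queue [30] -> pop 30, enqueue [none], visited so far: [41, 12, 7, 32, 16, 30]
Result: [41, 12, 7, 32, 16, 30]


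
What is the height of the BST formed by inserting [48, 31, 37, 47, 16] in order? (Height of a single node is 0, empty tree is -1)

Insertion order: [48, 31, 37, 47, 16]
Tree (level-order array): [48, 31, None, 16, 37, None, None, None, 47]
Compute height bottom-up (empty subtree = -1):
  height(16) = 1 + max(-1, -1) = 0
  height(47) = 1 + max(-1, -1) = 0
  height(37) = 1 + max(-1, 0) = 1
  height(31) = 1 + max(0, 1) = 2
  height(48) = 1 + max(2, -1) = 3
Height = 3


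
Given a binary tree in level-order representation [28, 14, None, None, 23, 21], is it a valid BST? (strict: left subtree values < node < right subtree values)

Level-order array: [28, 14, None, None, 23, 21]
Validate using subtree bounds (lo, hi): at each node, require lo < value < hi,
then recurse left with hi=value and right with lo=value.
Preorder trace (stopping at first violation):
  at node 28 with bounds (-inf, +inf): OK
  at node 14 with bounds (-inf, 28): OK
  at node 23 with bounds (14, 28): OK
  at node 21 with bounds (14, 23): OK
No violation found at any node.
Result: Valid BST


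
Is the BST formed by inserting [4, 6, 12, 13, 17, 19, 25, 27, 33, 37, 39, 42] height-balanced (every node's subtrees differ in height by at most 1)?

Tree (level-order array): [4, None, 6, None, 12, None, 13, None, 17, None, 19, None, 25, None, 27, None, 33, None, 37, None, 39, None, 42]
Definition: a tree is height-balanced if, at every node, |h(left) - h(right)| <= 1 (empty subtree has height -1).
Bottom-up per-node check:
  node 42: h_left=-1, h_right=-1, diff=0 [OK], height=0
  node 39: h_left=-1, h_right=0, diff=1 [OK], height=1
  node 37: h_left=-1, h_right=1, diff=2 [FAIL (|-1-1|=2 > 1)], height=2
  node 33: h_left=-1, h_right=2, diff=3 [FAIL (|-1-2|=3 > 1)], height=3
  node 27: h_left=-1, h_right=3, diff=4 [FAIL (|-1-3|=4 > 1)], height=4
  node 25: h_left=-1, h_right=4, diff=5 [FAIL (|-1-4|=5 > 1)], height=5
  node 19: h_left=-1, h_right=5, diff=6 [FAIL (|-1-5|=6 > 1)], height=6
  node 17: h_left=-1, h_right=6, diff=7 [FAIL (|-1-6|=7 > 1)], height=7
  node 13: h_left=-1, h_right=7, diff=8 [FAIL (|-1-7|=8 > 1)], height=8
  node 12: h_left=-1, h_right=8, diff=9 [FAIL (|-1-8|=9 > 1)], height=9
  node 6: h_left=-1, h_right=9, diff=10 [FAIL (|-1-9|=10 > 1)], height=10
  node 4: h_left=-1, h_right=10, diff=11 [FAIL (|-1-10|=11 > 1)], height=11
Node 37 violates the condition: |-1 - 1| = 2 > 1.
Result: Not balanced


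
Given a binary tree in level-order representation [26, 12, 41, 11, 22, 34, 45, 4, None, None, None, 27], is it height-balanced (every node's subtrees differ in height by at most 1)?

Tree (level-order array): [26, 12, 41, 11, 22, 34, 45, 4, None, None, None, 27]
Definition: a tree is height-balanced if, at every node, |h(left) - h(right)| <= 1 (empty subtree has height -1).
Bottom-up per-node check:
  node 4: h_left=-1, h_right=-1, diff=0 [OK], height=0
  node 11: h_left=0, h_right=-1, diff=1 [OK], height=1
  node 22: h_left=-1, h_right=-1, diff=0 [OK], height=0
  node 12: h_left=1, h_right=0, diff=1 [OK], height=2
  node 27: h_left=-1, h_right=-1, diff=0 [OK], height=0
  node 34: h_left=0, h_right=-1, diff=1 [OK], height=1
  node 45: h_left=-1, h_right=-1, diff=0 [OK], height=0
  node 41: h_left=1, h_right=0, diff=1 [OK], height=2
  node 26: h_left=2, h_right=2, diff=0 [OK], height=3
All nodes satisfy the balance condition.
Result: Balanced


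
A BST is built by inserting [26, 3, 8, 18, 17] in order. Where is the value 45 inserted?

Starting tree (level order): [26, 3, None, None, 8, None, 18, 17]
Insertion path: 26
Result: insert 45 as right child of 26
Final tree (level order): [26, 3, 45, None, 8, None, None, None, 18, 17]


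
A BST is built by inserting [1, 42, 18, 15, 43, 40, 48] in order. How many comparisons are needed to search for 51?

Search path for 51: 1 -> 42 -> 43 -> 48
Found: False
Comparisons: 4


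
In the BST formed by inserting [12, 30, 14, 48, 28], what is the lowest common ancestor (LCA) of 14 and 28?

Tree insertion order: [12, 30, 14, 48, 28]
Tree (level-order array): [12, None, 30, 14, 48, None, 28]
In a BST, the LCA of p=14, q=28 is the first node v on the
root-to-leaf path with p <= v <= q (go left if both < v, right if both > v).
Walk from root:
  at 12: both 14 and 28 > 12, go right
  at 30: both 14 and 28 < 30, go left
  at 14: 14 <= 14 <= 28, this is the LCA
LCA = 14


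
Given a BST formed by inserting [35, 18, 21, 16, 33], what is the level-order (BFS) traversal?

Tree insertion order: [35, 18, 21, 16, 33]
Tree (level-order array): [35, 18, None, 16, 21, None, None, None, 33]
BFS from the root, enqueuing left then right child of each popped node:
  queue [35] -> pop 35, enqueue [18], visited so far: [35]
  queue [18] -> pop 18, enqueue [16, 21], visited so far: [35, 18]
  queue [16, 21] -> pop 16, enqueue [none], visited so far: [35, 18, 16]
  queue [21] -> pop 21, enqueue [33], visited so far: [35, 18, 16, 21]
  queue [33] -> pop 33, enqueue [none], visited so far: [35, 18, 16, 21, 33]
Result: [35, 18, 16, 21, 33]


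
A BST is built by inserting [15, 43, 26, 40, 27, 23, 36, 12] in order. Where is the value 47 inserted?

Starting tree (level order): [15, 12, 43, None, None, 26, None, 23, 40, None, None, 27, None, None, 36]
Insertion path: 15 -> 43
Result: insert 47 as right child of 43
Final tree (level order): [15, 12, 43, None, None, 26, 47, 23, 40, None, None, None, None, 27, None, None, 36]


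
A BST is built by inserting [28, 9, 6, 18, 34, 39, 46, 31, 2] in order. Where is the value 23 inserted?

Starting tree (level order): [28, 9, 34, 6, 18, 31, 39, 2, None, None, None, None, None, None, 46]
Insertion path: 28 -> 9 -> 18
Result: insert 23 as right child of 18
Final tree (level order): [28, 9, 34, 6, 18, 31, 39, 2, None, None, 23, None, None, None, 46]


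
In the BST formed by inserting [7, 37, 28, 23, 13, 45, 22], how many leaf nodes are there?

Tree built from: [7, 37, 28, 23, 13, 45, 22]
Tree (level-order array): [7, None, 37, 28, 45, 23, None, None, None, 13, None, None, 22]
Rule: A leaf has 0 children.
Per-node child counts:
  node 7: 1 child(ren)
  node 37: 2 child(ren)
  node 28: 1 child(ren)
  node 23: 1 child(ren)
  node 13: 1 child(ren)
  node 22: 0 child(ren)
  node 45: 0 child(ren)
Matching nodes: [22, 45]
Count of leaf nodes: 2


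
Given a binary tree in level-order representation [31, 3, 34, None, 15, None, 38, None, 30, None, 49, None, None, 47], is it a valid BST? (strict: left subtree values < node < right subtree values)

Level-order array: [31, 3, 34, None, 15, None, 38, None, 30, None, 49, None, None, 47]
Validate using subtree bounds (lo, hi): at each node, require lo < value < hi,
then recurse left with hi=value and right with lo=value.
Preorder trace (stopping at first violation):
  at node 31 with bounds (-inf, +inf): OK
  at node 3 with bounds (-inf, 31): OK
  at node 15 with bounds (3, 31): OK
  at node 30 with bounds (15, 31): OK
  at node 34 with bounds (31, +inf): OK
  at node 38 with bounds (34, +inf): OK
  at node 49 with bounds (38, +inf): OK
  at node 47 with bounds (38, 49): OK
No violation found at any node.
Result: Valid BST


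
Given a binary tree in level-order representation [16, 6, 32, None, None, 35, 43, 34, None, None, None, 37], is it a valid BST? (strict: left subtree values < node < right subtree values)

Level-order array: [16, 6, 32, None, None, 35, 43, 34, None, None, None, 37]
Validate using subtree bounds (lo, hi): at each node, require lo < value < hi,
then recurse left with hi=value and right with lo=value.
Preorder trace (stopping at first violation):
  at node 16 with bounds (-inf, +inf): OK
  at node 6 with bounds (-inf, 16): OK
  at node 32 with bounds (16, +inf): OK
  at node 35 with bounds (16, 32): VIOLATION
Node 35 violates its bound: not (16 < 35 < 32).
Result: Not a valid BST


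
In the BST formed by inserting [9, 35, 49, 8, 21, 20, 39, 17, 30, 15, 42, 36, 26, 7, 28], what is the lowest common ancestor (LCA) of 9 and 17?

Tree insertion order: [9, 35, 49, 8, 21, 20, 39, 17, 30, 15, 42, 36, 26, 7, 28]
Tree (level-order array): [9, 8, 35, 7, None, 21, 49, None, None, 20, 30, 39, None, 17, None, 26, None, 36, 42, 15, None, None, 28]
In a BST, the LCA of p=9, q=17 is the first node v on the
root-to-leaf path with p <= v <= q (go left if both < v, right if both > v).
Walk from root:
  at 9: 9 <= 9 <= 17, this is the LCA
LCA = 9


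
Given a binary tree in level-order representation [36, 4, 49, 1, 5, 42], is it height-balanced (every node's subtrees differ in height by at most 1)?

Tree (level-order array): [36, 4, 49, 1, 5, 42]
Definition: a tree is height-balanced if, at every node, |h(left) - h(right)| <= 1 (empty subtree has height -1).
Bottom-up per-node check:
  node 1: h_left=-1, h_right=-1, diff=0 [OK], height=0
  node 5: h_left=-1, h_right=-1, diff=0 [OK], height=0
  node 4: h_left=0, h_right=0, diff=0 [OK], height=1
  node 42: h_left=-1, h_right=-1, diff=0 [OK], height=0
  node 49: h_left=0, h_right=-1, diff=1 [OK], height=1
  node 36: h_left=1, h_right=1, diff=0 [OK], height=2
All nodes satisfy the balance condition.
Result: Balanced


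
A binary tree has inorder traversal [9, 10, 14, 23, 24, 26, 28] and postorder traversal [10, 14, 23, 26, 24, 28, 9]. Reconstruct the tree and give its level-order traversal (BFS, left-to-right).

Inorder:   [9, 10, 14, 23, 24, 26, 28]
Postorder: [10, 14, 23, 26, 24, 28, 9]
Algorithm: postorder visits root last, so walk postorder right-to-left;
each value is the root of the current inorder slice — split it at that
value, recurse on the right subtree first, then the left.
Recursive splits:
  root=9; inorder splits into left=[], right=[10, 14, 23, 24, 26, 28]
  root=28; inorder splits into left=[10, 14, 23, 24, 26], right=[]
  root=24; inorder splits into left=[10, 14, 23], right=[26]
  root=26; inorder splits into left=[], right=[]
  root=23; inorder splits into left=[10, 14], right=[]
  root=14; inorder splits into left=[10], right=[]
  root=10; inorder splits into left=[], right=[]
Reconstructed level-order: [9, 28, 24, 23, 26, 14, 10]


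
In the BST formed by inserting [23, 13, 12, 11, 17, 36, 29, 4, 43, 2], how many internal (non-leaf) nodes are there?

Tree built from: [23, 13, 12, 11, 17, 36, 29, 4, 43, 2]
Tree (level-order array): [23, 13, 36, 12, 17, 29, 43, 11, None, None, None, None, None, None, None, 4, None, 2]
Rule: An internal node has at least one child.
Per-node child counts:
  node 23: 2 child(ren)
  node 13: 2 child(ren)
  node 12: 1 child(ren)
  node 11: 1 child(ren)
  node 4: 1 child(ren)
  node 2: 0 child(ren)
  node 17: 0 child(ren)
  node 36: 2 child(ren)
  node 29: 0 child(ren)
  node 43: 0 child(ren)
Matching nodes: [23, 13, 12, 11, 4, 36]
Count of internal (non-leaf) nodes: 6


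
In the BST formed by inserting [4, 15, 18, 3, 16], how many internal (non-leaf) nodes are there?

Tree built from: [4, 15, 18, 3, 16]
Tree (level-order array): [4, 3, 15, None, None, None, 18, 16]
Rule: An internal node has at least one child.
Per-node child counts:
  node 4: 2 child(ren)
  node 3: 0 child(ren)
  node 15: 1 child(ren)
  node 18: 1 child(ren)
  node 16: 0 child(ren)
Matching nodes: [4, 15, 18]
Count of internal (non-leaf) nodes: 3


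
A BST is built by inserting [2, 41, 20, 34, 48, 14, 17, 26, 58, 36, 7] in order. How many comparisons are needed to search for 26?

Search path for 26: 2 -> 41 -> 20 -> 34 -> 26
Found: True
Comparisons: 5


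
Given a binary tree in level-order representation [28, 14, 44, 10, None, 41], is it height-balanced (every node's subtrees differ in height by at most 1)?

Tree (level-order array): [28, 14, 44, 10, None, 41]
Definition: a tree is height-balanced if, at every node, |h(left) - h(right)| <= 1 (empty subtree has height -1).
Bottom-up per-node check:
  node 10: h_left=-1, h_right=-1, diff=0 [OK], height=0
  node 14: h_left=0, h_right=-1, diff=1 [OK], height=1
  node 41: h_left=-1, h_right=-1, diff=0 [OK], height=0
  node 44: h_left=0, h_right=-1, diff=1 [OK], height=1
  node 28: h_left=1, h_right=1, diff=0 [OK], height=2
All nodes satisfy the balance condition.
Result: Balanced


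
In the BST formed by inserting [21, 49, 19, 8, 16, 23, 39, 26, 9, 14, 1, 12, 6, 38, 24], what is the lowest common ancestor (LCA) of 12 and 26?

Tree insertion order: [21, 49, 19, 8, 16, 23, 39, 26, 9, 14, 1, 12, 6, 38, 24]
Tree (level-order array): [21, 19, 49, 8, None, 23, None, 1, 16, None, 39, None, 6, 9, None, 26, None, None, None, None, 14, 24, 38, 12]
In a BST, the LCA of p=12, q=26 is the first node v on the
root-to-leaf path with p <= v <= q (go left if both < v, right if both > v).
Walk from root:
  at 21: 12 <= 21 <= 26, this is the LCA
LCA = 21


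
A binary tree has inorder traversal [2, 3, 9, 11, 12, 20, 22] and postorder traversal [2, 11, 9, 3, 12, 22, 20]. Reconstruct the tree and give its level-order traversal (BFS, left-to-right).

Inorder:   [2, 3, 9, 11, 12, 20, 22]
Postorder: [2, 11, 9, 3, 12, 22, 20]
Algorithm: postorder visits root last, so walk postorder right-to-left;
each value is the root of the current inorder slice — split it at that
value, recurse on the right subtree first, then the left.
Recursive splits:
  root=20; inorder splits into left=[2, 3, 9, 11, 12], right=[22]
  root=22; inorder splits into left=[], right=[]
  root=12; inorder splits into left=[2, 3, 9, 11], right=[]
  root=3; inorder splits into left=[2], right=[9, 11]
  root=9; inorder splits into left=[], right=[11]
  root=11; inorder splits into left=[], right=[]
  root=2; inorder splits into left=[], right=[]
Reconstructed level-order: [20, 12, 22, 3, 2, 9, 11]


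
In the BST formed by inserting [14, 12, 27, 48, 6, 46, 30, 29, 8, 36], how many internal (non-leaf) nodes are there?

Tree built from: [14, 12, 27, 48, 6, 46, 30, 29, 8, 36]
Tree (level-order array): [14, 12, 27, 6, None, None, 48, None, 8, 46, None, None, None, 30, None, 29, 36]
Rule: An internal node has at least one child.
Per-node child counts:
  node 14: 2 child(ren)
  node 12: 1 child(ren)
  node 6: 1 child(ren)
  node 8: 0 child(ren)
  node 27: 1 child(ren)
  node 48: 1 child(ren)
  node 46: 1 child(ren)
  node 30: 2 child(ren)
  node 29: 0 child(ren)
  node 36: 0 child(ren)
Matching nodes: [14, 12, 6, 27, 48, 46, 30]
Count of internal (non-leaf) nodes: 7


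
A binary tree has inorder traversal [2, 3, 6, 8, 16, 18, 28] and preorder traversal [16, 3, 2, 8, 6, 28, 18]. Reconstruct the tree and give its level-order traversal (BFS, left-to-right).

Inorder:  [2, 3, 6, 8, 16, 18, 28]
Preorder: [16, 3, 2, 8, 6, 28, 18]
Algorithm: preorder visits root first, so consume preorder in order;
for each root, split the current inorder slice at that value into
left-subtree inorder and right-subtree inorder, then recurse.
Recursive splits:
  root=16; inorder splits into left=[2, 3, 6, 8], right=[18, 28]
  root=3; inorder splits into left=[2], right=[6, 8]
  root=2; inorder splits into left=[], right=[]
  root=8; inorder splits into left=[6], right=[]
  root=6; inorder splits into left=[], right=[]
  root=28; inorder splits into left=[18], right=[]
  root=18; inorder splits into left=[], right=[]
Reconstructed level-order: [16, 3, 28, 2, 8, 18, 6]


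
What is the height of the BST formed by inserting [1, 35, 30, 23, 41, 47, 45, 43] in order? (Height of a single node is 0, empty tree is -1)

Insertion order: [1, 35, 30, 23, 41, 47, 45, 43]
Tree (level-order array): [1, None, 35, 30, 41, 23, None, None, 47, None, None, 45, None, 43]
Compute height bottom-up (empty subtree = -1):
  height(23) = 1 + max(-1, -1) = 0
  height(30) = 1 + max(0, -1) = 1
  height(43) = 1 + max(-1, -1) = 0
  height(45) = 1 + max(0, -1) = 1
  height(47) = 1 + max(1, -1) = 2
  height(41) = 1 + max(-1, 2) = 3
  height(35) = 1 + max(1, 3) = 4
  height(1) = 1 + max(-1, 4) = 5
Height = 5


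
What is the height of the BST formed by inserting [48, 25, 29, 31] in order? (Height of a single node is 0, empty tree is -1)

Insertion order: [48, 25, 29, 31]
Tree (level-order array): [48, 25, None, None, 29, None, 31]
Compute height bottom-up (empty subtree = -1):
  height(31) = 1 + max(-1, -1) = 0
  height(29) = 1 + max(-1, 0) = 1
  height(25) = 1 + max(-1, 1) = 2
  height(48) = 1 + max(2, -1) = 3
Height = 3


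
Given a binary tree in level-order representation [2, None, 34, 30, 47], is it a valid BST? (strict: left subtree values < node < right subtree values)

Level-order array: [2, None, 34, 30, 47]
Validate using subtree bounds (lo, hi): at each node, require lo < value < hi,
then recurse left with hi=value and right with lo=value.
Preorder trace (stopping at first violation):
  at node 2 with bounds (-inf, +inf): OK
  at node 34 with bounds (2, +inf): OK
  at node 30 with bounds (2, 34): OK
  at node 47 with bounds (34, +inf): OK
No violation found at any node.
Result: Valid BST


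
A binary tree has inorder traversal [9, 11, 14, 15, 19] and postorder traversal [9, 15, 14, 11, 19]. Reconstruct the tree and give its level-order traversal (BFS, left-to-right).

Inorder:   [9, 11, 14, 15, 19]
Postorder: [9, 15, 14, 11, 19]
Algorithm: postorder visits root last, so walk postorder right-to-left;
each value is the root of the current inorder slice — split it at that
value, recurse on the right subtree first, then the left.
Recursive splits:
  root=19; inorder splits into left=[9, 11, 14, 15], right=[]
  root=11; inorder splits into left=[9], right=[14, 15]
  root=14; inorder splits into left=[], right=[15]
  root=15; inorder splits into left=[], right=[]
  root=9; inorder splits into left=[], right=[]
Reconstructed level-order: [19, 11, 9, 14, 15]


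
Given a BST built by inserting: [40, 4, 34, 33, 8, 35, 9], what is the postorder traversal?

Tree insertion order: [40, 4, 34, 33, 8, 35, 9]
Tree (level-order array): [40, 4, None, None, 34, 33, 35, 8, None, None, None, None, 9]
Postorder traversal: [9, 8, 33, 35, 34, 4, 40]


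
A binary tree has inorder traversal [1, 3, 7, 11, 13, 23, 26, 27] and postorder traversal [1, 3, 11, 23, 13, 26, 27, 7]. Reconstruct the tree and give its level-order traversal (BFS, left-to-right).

Inorder:   [1, 3, 7, 11, 13, 23, 26, 27]
Postorder: [1, 3, 11, 23, 13, 26, 27, 7]
Algorithm: postorder visits root last, so walk postorder right-to-left;
each value is the root of the current inorder slice — split it at that
value, recurse on the right subtree first, then the left.
Recursive splits:
  root=7; inorder splits into left=[1, 3], right=[11, 13, 23, 26, 27]
  root=27; inorder splits into left=[11, 13, 23, 26], right=[]
  root=26; inorder splits into left=[11, 13, 23], right=[]
  root=13; inorder splits into left=[11], right=[23]
  root=23; inorder splits into left=[], right=[]
  root=11; inorder splits into left=[], right=[]
  root=3; inorder splits into left=[1], right=[]
  root=1; inorder splits into left=[], right=[]
Reconstructed level-order: [7, 3, 27, 1, 26, 13, 11, 23]


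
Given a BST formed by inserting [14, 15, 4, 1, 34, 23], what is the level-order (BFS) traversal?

Tree insertion order: [14, 15, 4, 1, 34, 23]
Tree (level-order array): [14, 4, 15, 1, None, None, 34, None, None, 23]
BFS from the root, enqueuing left then right child of each popped node:
  queue [14] -> pop 14, enqueue [4, 15], visited so far: [14]
  queue [4, 15] -> pop 4, enqueue [1], visited so far: [14, 4]
  queue [15, 1] -> pop 15, enqueue [34], visited so far: [14, 4, 15]
  queue [1, 34] -> pop 1, enqueue [none], visited so far: [14, 4, 15, 1]
  queue [34] -> pop 34, enqueue [23], visited so far: [14, 4, 15, 1, 34]
  queue [23] -> pop 23, enqueue [none], visited so far: [14, 4, 15, 1, 34, 23]
Result: [14, 4, 15, 1, 34, 23]


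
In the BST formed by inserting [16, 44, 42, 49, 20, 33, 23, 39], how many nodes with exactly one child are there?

Tree built from: [16, 44, 42, 49, 20, 33, 23, 39]
Tree (level-order array): [16, None, 44, 42, 49, 20, None, None, None, None, 33, 23, 39]
Rule: These are nodes with exactly 1 non-null child.
Per-node child counts:
  node 16: 1 child(ren)
  node 44: 2 child(ren)
  node 42: 1 child(ren)
  node 20: 1 child(ren)
  node 33: 2 child(ren)
  node 23: 0 child(ren)
  node 39: 0 child(ren)
  node 49: 0 child(ren)
Matching nodes: [16, 42, 20]
Count of nodes with exactly one child: 3


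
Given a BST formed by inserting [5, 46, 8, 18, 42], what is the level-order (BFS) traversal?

Tree insertion order: [5, 46, 8, 18, 42]
Tree (level-order array): [5, None, 46, 8, None, None, 18, None, 42]
BFS from the root, enqueuing left then right child of each popped node:
  queue [5] -> pop 5, enqueue [46], visited so far: [5]
  queue [46] -> pop 46, enqueue [8], visited so far: [5, 46]
  queue [8] -> pop 8, enqueue [18], visited so far: [5, 46, 8]
  queue [18] -> pop 18, enqueue [42], visited so far: [5, 46, 8, 18]
  queue [42] -> pop 42, enqueue [none], visited so far: [5, 46, 8, 18, 42]
Result: [5, 46, 8, 18, 42]


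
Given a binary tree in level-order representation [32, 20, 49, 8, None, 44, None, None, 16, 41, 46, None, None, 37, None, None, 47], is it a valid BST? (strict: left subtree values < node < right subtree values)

Level-order array: [32, 20, 49, 8, None, 44, None, None, 16, 41, 46, None, None, 37, None, None, 47]
Validate using subtree bounds (lo, hi): at each node, require lo < value < hi,
then recurse left with hi=value and right with lo=value.
Preorder trace (stopping at first violation):
  at node 32 with bounds (-inf, +inf): OK
  at node 20 with bounds (-inf, 32): OK
  at node 8 with bounds (-inf, 20): OK
  at node 16 with bounds (8, 20): OK
  at node 49 with bounds (32, +inf): OK
  at node 44 with bounds (32, 49): OK
  at node 41 with bounds (32, 44): OK
  at node 37 with bounds (32, 41): OK
  at node 46 with bounds (44, 49): OK
  at node 47 with bounds (46, 49): OK
No violation found at any node.
Result: Valid BST
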